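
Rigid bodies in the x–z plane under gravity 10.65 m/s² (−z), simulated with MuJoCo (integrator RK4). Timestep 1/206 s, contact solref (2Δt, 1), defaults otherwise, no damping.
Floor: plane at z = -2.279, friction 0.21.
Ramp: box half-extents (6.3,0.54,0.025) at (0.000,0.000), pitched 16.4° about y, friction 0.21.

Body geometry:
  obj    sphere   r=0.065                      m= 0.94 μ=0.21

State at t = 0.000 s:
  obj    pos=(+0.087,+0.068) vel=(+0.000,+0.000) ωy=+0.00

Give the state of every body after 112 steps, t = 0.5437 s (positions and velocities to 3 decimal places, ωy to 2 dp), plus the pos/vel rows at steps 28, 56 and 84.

State at t = 0.5437 s:
  obj    pos=(+0.392,-0.021) vel=(+1.120,-0.330) ωy=+17.96

Key-timestep trajectory:
   step    t(s)  obj.x    obj.z    obj.vx   obj.vz 
     28  0.1359   +0.106  +0.063  +0.280  -0.082
     56  0.2718   +0.163  +0.046  +0.560  -0.165
     84  0.4078   +0.258  +0.018  +0.840  -0.247


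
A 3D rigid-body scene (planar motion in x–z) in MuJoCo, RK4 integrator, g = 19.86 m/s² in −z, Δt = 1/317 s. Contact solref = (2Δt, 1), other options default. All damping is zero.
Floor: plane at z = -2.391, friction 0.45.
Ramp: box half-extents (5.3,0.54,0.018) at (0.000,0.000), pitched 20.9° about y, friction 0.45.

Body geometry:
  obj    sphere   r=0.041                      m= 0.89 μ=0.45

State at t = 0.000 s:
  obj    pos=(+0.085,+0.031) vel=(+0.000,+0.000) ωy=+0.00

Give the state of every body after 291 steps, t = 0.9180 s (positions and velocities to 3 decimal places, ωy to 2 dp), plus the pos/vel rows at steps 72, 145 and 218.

State at t = 0.9180 s:
  obj    pos=(+2.077,-0.730) vel=(+4.340,-1.657) ωy=+113.29

Key-timestep trajectory:
   step    t(s)  obj.x    obj.z    obj.vx   obj.vz 
     72  0.2271   +0.207  -0.016  +1.074  -0.410
    145  0.4574   +0.580  -0.158  +2.162  -0.826
    218  0.6877   +1.203  -0.396  +3.251  -1.241


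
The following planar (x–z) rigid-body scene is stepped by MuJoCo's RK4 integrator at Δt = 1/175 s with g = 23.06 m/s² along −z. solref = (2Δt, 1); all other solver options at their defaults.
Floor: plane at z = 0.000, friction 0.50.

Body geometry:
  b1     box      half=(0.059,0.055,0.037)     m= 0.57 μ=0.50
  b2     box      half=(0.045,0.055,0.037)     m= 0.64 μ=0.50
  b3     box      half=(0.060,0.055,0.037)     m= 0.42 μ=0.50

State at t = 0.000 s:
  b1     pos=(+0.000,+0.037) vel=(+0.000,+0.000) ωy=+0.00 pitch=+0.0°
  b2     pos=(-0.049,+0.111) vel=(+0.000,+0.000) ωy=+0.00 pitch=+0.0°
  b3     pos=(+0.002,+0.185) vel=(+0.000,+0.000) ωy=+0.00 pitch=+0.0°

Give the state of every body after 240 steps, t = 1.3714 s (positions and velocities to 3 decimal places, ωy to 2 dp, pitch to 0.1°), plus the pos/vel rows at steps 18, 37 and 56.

State at t = 1.3714 s:
  b1     pos=(+0.000,+0.037) vel=(+0.000,+0.000) ωy=+0.00 pitch=+0.0°
  b2     pos=(-0.049,+0.111) vel=(+0.000,+0.000) ωy=+0.00 pitch=-0.1°
  b3     pos=(+0.152,+0.037) vel=(+0.000,+0.000) ωy=+0.00 pitch=+180.0°

Key-timestep trajectory:
   step    t(s)  b1.x    b1.z    b1.vx   b1.vz   b2.x    b2.z    b2.vx   b2.vz   b3.x    b3.z    b3.vx   b3.vz 
     18  0.1029   +0.000  +0.037  -0.001  +0.000   -0.049  +0.111  -0.001  +0.000   +0.013  +0.181  +0.246  -0.112
     37  0.2114   +0.000  +0.037  +0.000  +0.000   -0.049  +0.111  +0.000  +0.000   +0.063  +0.133  +0.808  +0.020
     56  0.3200   +0.000  +0.037  +0.000  +0.000   -0.049  +0.111  +0.000  +0.000   +0.151  +0.030  +0.218  -0.809


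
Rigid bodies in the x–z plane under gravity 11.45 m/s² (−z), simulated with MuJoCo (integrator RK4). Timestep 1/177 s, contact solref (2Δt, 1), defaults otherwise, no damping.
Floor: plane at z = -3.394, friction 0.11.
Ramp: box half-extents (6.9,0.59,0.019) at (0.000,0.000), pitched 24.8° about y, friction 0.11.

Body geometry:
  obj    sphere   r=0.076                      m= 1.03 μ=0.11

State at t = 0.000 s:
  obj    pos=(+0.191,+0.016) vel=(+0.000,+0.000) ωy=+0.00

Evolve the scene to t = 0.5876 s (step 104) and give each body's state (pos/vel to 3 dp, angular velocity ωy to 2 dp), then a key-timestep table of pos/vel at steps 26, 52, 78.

State at t = 0.5876 s:
  obj    pos=(+0.765,-0.249) vel=(+1.955,-0.892) ωy=+22.12

Key-timestep trajectory:
   step    t(s)  obj.x    obj.z    obj.vx   obj.vz 
     26  0.1469   +0.227  +0.000  +0.489  -0.223
     52  0.2938   +0.335  -0.050  +0.980  -0.438
     78  0.4407   +0.514  -0.133  +1.470  -0.659


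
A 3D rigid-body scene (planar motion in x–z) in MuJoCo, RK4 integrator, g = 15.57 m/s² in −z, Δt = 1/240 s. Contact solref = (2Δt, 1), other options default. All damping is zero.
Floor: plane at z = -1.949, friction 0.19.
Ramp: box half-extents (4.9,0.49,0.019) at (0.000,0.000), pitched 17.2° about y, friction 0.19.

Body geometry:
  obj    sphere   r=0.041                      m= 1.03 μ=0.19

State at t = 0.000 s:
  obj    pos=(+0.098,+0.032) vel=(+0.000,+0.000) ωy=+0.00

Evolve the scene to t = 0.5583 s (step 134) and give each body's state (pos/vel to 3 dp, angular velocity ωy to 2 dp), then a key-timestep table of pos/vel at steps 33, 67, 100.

State at t = 0.5583 s:
  obj    pos=(+0.588,-0.119) vel=(+1.754,-0.543) ωy=+44.77

Key-timestep trajectory:
   step    t(s)  obj.x    obj.z    obj.vx   obj.vz 
     33  0.1375   +0.128  +0.023  +0.432  -0.134
     67  0.2792   +0.221  -0.005  +0.877  -0.272
    100  0.4167   +0.371  -0.052  +1.309  -0.405


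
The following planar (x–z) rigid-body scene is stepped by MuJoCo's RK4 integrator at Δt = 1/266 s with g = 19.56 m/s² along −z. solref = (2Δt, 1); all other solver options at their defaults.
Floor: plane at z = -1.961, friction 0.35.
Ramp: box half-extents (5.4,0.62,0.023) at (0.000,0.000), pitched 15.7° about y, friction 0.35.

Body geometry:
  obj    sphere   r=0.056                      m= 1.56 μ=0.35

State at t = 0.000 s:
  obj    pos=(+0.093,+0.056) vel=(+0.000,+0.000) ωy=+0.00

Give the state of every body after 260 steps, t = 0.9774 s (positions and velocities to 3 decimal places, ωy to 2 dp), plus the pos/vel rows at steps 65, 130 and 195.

State at t = 0.9774 s:
  obj    pos=(+1.832,-0.433) vel=(+3.558,-1.000) ωy=+65.98

Key-timestep trajectory:
   step    t(s)  obj.x    obj.z    obj.vx   obj.vz 
     65  0.2444   +0.202  +0.025  +0.889  -0.250
    130  0.4887   +0.528  -0.066  +1.779  -0.500
    195  0.7331   +1.071  -0.219  +2.668  -0.750


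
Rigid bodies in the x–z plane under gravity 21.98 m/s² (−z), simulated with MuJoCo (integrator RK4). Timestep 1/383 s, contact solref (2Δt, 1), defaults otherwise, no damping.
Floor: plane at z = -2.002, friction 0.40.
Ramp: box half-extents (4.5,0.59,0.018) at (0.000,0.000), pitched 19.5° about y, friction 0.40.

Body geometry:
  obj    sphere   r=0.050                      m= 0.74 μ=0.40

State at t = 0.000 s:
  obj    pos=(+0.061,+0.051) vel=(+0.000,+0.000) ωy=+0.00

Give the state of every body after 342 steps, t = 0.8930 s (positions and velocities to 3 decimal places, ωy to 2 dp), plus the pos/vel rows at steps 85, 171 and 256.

State at t = 0.8930 s:
  obj    pos=(+2.031,-0.647) vel=(+4.411,-1.562) ωy=+93.59

Key-timestep trajectory:
   step    t(s)  obj.x    obj.z    obj.vx   obj.vz 
     85  0.2219   +0.183  +0.007  +1.096  -0.388
    171  0.4465   +0.553  -0.124  +2.206  -0.781
    256  0.6684   +1.165  -0.340  +3.302  -1.169


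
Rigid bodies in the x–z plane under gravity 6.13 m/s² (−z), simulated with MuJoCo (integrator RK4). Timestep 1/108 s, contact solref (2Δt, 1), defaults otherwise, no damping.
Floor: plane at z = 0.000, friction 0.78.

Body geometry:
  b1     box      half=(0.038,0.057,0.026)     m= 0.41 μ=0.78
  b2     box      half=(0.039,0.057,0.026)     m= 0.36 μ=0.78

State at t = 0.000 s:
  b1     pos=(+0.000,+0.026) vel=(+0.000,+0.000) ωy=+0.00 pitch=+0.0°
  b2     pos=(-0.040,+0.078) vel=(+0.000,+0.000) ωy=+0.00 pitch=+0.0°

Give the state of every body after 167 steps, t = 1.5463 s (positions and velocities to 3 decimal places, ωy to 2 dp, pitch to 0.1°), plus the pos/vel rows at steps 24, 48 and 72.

State at t = 1.5463 s:
  b1     pos=(+0.000,+0.026) vel=(+0.000,+0.000) ωy=+0.00 pitch=+0.0°
  b2     pos=(-0.074,+0.039) vel=(+0.000,+0.000) ωy=+0.00 pitch=-90.0°

Key-timestep trajectory:
   step    t(s)  b1.x    b1.z    b1.vx   b1.vz   b2.x    b2.z    b2.vx   b2.vz 
     24  0.2222   +0.000  +0.026  +0.000  +0.000   -0.048  +0.076  -0.103  -0.043
     48  0.4444   +0.000  +0.026  +0.000  +0.000   -0.083  +0.043  -0.083  +0.068
     72  0.6667   +0.000  +0.026  +0.000  +0.000   -0.072  +0.038  +0.069  +0.042


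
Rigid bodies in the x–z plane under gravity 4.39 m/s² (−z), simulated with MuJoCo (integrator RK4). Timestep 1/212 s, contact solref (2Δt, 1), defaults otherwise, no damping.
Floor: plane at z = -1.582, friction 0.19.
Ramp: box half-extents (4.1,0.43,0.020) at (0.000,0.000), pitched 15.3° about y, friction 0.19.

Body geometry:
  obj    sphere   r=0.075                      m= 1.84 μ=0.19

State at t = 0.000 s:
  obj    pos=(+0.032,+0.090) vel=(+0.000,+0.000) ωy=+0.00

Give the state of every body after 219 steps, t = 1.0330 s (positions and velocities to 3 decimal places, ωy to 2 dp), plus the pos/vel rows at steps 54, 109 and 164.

State at t = 1.0330 s:
  obj    pos=(+0.458,-0.027) vel=(+0.824,-0.226) ωy=+11.39

Key-timestep trajectory:
   step    t(s)  obj.x    obj.z    obj.vx   obj.vz 
     54  0.2547   +0.058  +0.083  +0.203  -0.056
    109  0.5142   +0.137  +0.061  +0.410  -0.112
    164  0.7736   +0.271  +0.024  +0.617  -0.169


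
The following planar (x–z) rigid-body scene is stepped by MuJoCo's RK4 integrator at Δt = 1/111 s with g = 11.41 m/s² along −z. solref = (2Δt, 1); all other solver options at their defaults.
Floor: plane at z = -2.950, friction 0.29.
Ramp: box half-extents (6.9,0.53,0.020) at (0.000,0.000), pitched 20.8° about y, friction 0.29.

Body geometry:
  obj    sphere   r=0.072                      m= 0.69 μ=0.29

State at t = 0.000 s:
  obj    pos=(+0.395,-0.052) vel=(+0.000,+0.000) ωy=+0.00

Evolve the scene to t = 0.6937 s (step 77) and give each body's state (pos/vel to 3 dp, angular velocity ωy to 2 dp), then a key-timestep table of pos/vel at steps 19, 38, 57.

State at t = 0.6937 s:
  obj    pos=(+1.046,-0.299) vel=(+1.877,-0.713) ωy=+27.87

Key-timestep trajectory:
   step    t(s)  obj.x    obj.z    obj.vx   obj.vz 
     19  0.1712   +0.435  -0.067  +0.463  -0.176
     38  0.3423   +0.554  -0.112  +0.926  -0.352
     57  0.5135   +0.752  -0.187  +1.389  -0.528


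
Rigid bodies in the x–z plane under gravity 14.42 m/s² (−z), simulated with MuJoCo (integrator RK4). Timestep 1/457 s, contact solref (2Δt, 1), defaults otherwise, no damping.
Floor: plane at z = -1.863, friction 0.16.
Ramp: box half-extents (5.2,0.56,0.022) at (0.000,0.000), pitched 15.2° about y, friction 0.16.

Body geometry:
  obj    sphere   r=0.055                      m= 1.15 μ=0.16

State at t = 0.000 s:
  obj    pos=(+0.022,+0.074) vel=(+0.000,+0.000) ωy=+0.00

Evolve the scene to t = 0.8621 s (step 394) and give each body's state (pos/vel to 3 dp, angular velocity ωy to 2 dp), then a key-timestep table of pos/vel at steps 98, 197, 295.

State at t = 0.8621 s:
  obj    pos=(+0.991,-0.189) vel=(+2.247,-0.610) ωy=+42.33

Key-timestep trajectory:
   step    t(s)  obj.x    obj.z    obj.vx   obj.vz 
     98  0.2144   +0.082  +0.058  +0.559  -0.152
    197  0.4311   +0.264  +0.008  +1.123  -0.305
    295  0.6455   +0.565  -0.074  +1.682  -0.457


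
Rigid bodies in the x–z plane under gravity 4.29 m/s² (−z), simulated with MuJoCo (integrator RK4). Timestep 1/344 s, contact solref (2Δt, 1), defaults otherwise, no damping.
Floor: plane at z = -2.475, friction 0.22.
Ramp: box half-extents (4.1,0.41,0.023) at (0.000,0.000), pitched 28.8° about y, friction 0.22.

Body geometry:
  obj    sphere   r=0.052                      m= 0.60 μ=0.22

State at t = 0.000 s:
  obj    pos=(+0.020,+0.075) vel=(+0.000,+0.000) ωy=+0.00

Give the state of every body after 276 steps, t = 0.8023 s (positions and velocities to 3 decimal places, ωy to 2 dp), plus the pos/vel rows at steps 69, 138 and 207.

State at t = 0.8023 s:
  obj    pos=(+0.436,-0.154) vel=(+1.038,-0.571) ωy=+22.77

Key-timestep trajectory:
   step    t(s)  obj.x    obj.z    obj.vx   obj.vz 
     69  0.2006   +0.046  +0.060  +0.260  -0.143
    138  0.4012   +0.124  +0.017  +0.519  -0.285
    207  0.6017   +0.254  -0.054  +0.778  -0.428


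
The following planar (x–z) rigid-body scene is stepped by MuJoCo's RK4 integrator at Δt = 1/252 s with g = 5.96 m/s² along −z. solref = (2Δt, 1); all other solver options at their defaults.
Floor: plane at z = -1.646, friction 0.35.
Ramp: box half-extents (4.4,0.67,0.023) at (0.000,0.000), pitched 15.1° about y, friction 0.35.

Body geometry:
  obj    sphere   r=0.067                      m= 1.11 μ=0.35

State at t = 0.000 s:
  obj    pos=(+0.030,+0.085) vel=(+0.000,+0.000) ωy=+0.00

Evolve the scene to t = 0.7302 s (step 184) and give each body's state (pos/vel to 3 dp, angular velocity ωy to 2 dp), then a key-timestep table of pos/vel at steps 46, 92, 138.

State at t = 0.7302 s:
  obj    pos=(+0.315,+0.008) vel=(+0.782,-0.211) ωy=+12.08

Key-timestep trajectory:
   step    t(s)  obj.x    obj.z    obj.vx   obj.vz 
     46  0.1825   +0.048  +0.080  +0.195  -0.053
     92  0.3651   +0.101  +0.066  +0.391  -0.105
    138  0.5476   +0.191  +0.042  +0.586  -0.158


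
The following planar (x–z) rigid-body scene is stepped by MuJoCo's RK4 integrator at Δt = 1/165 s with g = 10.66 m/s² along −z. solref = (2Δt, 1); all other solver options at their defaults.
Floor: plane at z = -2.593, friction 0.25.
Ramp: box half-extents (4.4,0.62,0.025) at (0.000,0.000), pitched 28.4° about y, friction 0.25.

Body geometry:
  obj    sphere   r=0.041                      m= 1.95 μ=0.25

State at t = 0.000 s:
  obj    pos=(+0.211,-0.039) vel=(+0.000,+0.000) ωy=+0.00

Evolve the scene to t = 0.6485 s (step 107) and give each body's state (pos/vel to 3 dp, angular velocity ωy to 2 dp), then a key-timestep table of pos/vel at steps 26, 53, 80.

State at t = 0.6485 s:
  obj    pos=(+0.881,-0.401) vel=(+2.066,-1.117) ωy=+57.26

Key-timestep trajectory:
   step    t(s)  obj.x    obj.z    obj.vx   obj.vz 
     26  0.1576   +0.251  -0.060  +0.502  -0.272
     53  0.3212   +0.375  -0.128  +1.024  -0.553
     80  0.4848   +0.586  -0.242  +1.545  -0.835


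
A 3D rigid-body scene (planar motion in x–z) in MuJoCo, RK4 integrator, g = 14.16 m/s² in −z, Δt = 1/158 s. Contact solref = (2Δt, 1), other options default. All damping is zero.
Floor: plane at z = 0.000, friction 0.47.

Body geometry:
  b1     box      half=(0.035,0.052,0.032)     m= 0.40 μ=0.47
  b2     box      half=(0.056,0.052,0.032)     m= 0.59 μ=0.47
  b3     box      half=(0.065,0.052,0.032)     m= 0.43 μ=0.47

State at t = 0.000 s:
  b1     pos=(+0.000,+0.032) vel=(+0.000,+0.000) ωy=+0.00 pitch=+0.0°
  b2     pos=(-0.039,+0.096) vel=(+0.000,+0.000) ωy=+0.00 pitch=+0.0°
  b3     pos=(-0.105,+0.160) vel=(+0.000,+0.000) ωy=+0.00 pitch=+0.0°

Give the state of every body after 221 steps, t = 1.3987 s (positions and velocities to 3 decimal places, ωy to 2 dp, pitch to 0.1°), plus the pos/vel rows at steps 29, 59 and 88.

State at t = 1.3987 s:
  b1     pos=(+0.000,+0.032) vel=(+0.000,+0.000) ωy=+0.00 pitch=+0.0°
  b2     pos=(-0.092,+0.056) vel=(+0.000,+0.000) ωy=+0.00 pitch=-90.0°
  b3     pos=(-0.311,+0.032) vel=(+0.000,+0.000) ωy=+0.00 pitch=+180.0°

Key-timestep trajectory:
   step    t(s)  b1.x    b1.z    b1.vx   b1.vz   b2.x    b2.z    b2.vx   b2.vz   b3.x    b3.z    b3.vx   b3.vz 
     29  0.1835   +0.000  +0.032  +0.000  +0.000   -0.070  +0.065  -0.297  -0.788   -0.165  +0.065  -0.180  +0.255
     59  0.3734   +0.000  +0.032  +0.000  +0.000   -0.092  +0.056  -0.076  -0.029   -0.232  +0.072  -0.210  -0.007
     88  0.5570   +0.000  +0.032  +0.000  +0.000   -0.092  +0.056  +0.000  +0.000   -0.273  +0.065  -0.382  -0.207


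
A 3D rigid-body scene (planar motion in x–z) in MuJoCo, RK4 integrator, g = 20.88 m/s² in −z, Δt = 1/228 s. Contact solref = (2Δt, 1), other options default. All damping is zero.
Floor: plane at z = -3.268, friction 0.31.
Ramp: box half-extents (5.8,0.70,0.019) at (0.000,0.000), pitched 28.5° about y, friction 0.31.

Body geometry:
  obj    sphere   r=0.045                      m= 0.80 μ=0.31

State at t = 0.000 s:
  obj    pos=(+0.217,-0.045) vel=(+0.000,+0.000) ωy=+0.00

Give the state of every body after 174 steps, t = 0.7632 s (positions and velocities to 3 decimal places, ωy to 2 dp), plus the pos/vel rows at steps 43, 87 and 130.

State at t = 0.7632 s:
  obj    pos=(+2.038,-1.034) vel=(+4.773,-2.592) ωy=+120.67

Key-timestep trajectory:
   step    t(s)  obj.x    obj.z    obj.vx   obj.vz 
     43  0.1886   +0.328  -0.105  +1.180  -0.641
     87  0.3816   +0.672  -0.292  +2.387  -1.296
    130  0.5702   +1.234  -0.597  +3.566  -1.936


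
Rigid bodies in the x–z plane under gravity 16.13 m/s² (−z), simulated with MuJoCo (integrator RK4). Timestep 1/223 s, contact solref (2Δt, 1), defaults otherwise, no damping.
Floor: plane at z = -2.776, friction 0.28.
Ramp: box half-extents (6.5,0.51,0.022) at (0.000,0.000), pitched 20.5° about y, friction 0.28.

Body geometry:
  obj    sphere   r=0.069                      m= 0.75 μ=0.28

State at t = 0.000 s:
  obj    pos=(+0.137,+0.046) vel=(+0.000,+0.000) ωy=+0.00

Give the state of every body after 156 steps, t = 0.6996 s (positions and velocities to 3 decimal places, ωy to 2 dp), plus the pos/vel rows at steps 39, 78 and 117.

State at t = 0.6996 s:
  obj    pos=(+1.062,-0.300) vel=(+2.644,-0.989) ωy=+40.90

Key-timestep trajectory:
   step    t(s)  obj.x    obj.z    obj.vx   obj.vz 
     39  0.1749   +0.195  +0.024  +0.661  -0.247
     78  0.3498   +0.368  -0.041  +1.322  -0.494
    117  0.5247   +0.657  -0.149  +1.983  -0.741


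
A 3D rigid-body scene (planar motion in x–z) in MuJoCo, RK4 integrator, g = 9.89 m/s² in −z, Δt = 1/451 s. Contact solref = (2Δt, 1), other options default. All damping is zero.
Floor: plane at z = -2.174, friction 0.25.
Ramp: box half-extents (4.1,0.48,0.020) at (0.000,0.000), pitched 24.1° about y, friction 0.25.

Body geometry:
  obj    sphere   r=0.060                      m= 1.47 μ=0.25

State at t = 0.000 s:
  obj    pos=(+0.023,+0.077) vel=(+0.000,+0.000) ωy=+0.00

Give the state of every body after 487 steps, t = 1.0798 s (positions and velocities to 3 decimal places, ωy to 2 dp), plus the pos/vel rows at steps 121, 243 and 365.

State at t = 1.0798 s:
  obj    pos=(+1.558,-0.609) vel=(+2.843,-1.272) ωy=+51.91

Key-timestep trajectory:
   step    t(s)  obj.x    obj.z    obj.vx   obj.vz 
    121  0.2683   +0.118  +0.035  +0.707  -0.316
    243  0.5388   +0.405  -0.094  +1.419  -0.635
    365  0.8093   +0.886  -0.308  +2.131  -0.953


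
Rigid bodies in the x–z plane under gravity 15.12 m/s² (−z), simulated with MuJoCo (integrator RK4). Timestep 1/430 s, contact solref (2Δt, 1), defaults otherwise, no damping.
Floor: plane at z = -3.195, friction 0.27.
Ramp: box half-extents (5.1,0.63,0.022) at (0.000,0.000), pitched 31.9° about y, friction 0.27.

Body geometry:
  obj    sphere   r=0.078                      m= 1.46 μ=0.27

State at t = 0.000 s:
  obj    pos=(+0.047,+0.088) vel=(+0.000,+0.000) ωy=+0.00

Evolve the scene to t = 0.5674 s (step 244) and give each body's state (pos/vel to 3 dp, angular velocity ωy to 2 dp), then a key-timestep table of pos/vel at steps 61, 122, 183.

State at t = 0.5674 s:
  obj    pos=(+0.827,-0.397) vel=(+2.750,-1.711) ωy=+41.51

Key-timestep trajectory:
   step    t(s)  obj.x    obj.z    obj.vx   obj.vz 
     61  0.1419   +0.096  +0.058  +0.688  -0.428
    122  0.2837   +0.242  -0.033  +1.375  -0.856
    183  0.4256   +0.486  -0.185  +2.062  -1.284


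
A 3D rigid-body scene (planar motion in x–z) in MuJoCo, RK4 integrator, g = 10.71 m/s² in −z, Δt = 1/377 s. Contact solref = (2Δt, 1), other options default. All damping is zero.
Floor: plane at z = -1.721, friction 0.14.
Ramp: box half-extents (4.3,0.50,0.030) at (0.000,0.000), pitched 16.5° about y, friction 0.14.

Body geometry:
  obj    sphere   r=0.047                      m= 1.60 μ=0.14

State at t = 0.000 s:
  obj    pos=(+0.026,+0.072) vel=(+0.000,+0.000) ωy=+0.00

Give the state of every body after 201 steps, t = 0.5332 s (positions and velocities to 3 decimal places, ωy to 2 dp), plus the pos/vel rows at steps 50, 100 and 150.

State at t = 0.5332 s:
  obj    pos=(+0.322,-0.015) vel=(+1.111,-0.329) ωy=+24.64

Key-timestep trajectory:
   step    t(s)  obj.x    obj.z    obj.vx   obj.vz 
     50  0.1326   +0.044  +0.067  +0.276  -0.082
    100  0.2653   +0.099  +0.051  +0.553  -0.164
    150  0.3979   +0.191  +0.024  +0.829  -0.246


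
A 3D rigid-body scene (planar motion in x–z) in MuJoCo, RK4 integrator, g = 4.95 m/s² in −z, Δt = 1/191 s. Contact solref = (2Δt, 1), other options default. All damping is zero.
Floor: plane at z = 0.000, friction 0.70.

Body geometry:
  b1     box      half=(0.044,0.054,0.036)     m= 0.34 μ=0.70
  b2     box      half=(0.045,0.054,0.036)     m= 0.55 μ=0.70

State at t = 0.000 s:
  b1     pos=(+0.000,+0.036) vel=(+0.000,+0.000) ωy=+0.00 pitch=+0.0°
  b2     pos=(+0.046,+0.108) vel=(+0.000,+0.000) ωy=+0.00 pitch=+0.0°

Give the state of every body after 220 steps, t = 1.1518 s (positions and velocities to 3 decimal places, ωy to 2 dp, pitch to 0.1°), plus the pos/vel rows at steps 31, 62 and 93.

State at t = 1.1518 s:
  b1     pos=(+0.000,+0.036) vel=(+0.000,+0.000) ωy=+0.00 pitch=+0.0°
  b2     pos=(+0.089,+0.045) vel=(+0.000,+0.000) ωy=+0.00 pitch=+90.0°

Key-timestep trajectory:
   step    t(s)  b1.x    b1.z    b1.vx   b1.vz   b2.x    b2.z    b2.vx   b2.vz 
     31  0.1623   +0.000  +0.036  +0.000  +0.000   +0.048  +0.108  +0.033  -0.004
     62  0.3246   +0.000  +0.036  +0.000  +0.000   +0.060  +0.104  +0.127  -0.068
     93  0.4869   +0.000  +0.036  +0.000  +0.000   +0.088  +0.059  +0.183  -0.620


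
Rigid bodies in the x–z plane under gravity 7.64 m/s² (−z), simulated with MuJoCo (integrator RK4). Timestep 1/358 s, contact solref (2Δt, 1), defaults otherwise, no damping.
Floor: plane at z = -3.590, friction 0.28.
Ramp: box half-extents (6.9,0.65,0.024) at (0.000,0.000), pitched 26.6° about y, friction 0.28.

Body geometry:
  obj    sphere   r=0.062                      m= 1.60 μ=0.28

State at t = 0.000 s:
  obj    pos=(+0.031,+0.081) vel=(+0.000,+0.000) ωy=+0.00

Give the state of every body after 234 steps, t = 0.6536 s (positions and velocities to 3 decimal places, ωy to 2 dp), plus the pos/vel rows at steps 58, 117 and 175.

State at t = 0.6536 s:
  obj    pos=(+0.498,-0.153) vel=(+1.428,-0.715) ωy=+25.76

Key-timestep trajectory:
   step    t(s)  obj.x    obj.z    obj.vx   obj.vz 
     58  0.1620   +0.060  +0.066  +0.354  -0.177
    117  0.3268   +0.148  +0.022  +0.714  -0.358
    175  0.4888   +0.292  -0.050  +1.068  -0.535


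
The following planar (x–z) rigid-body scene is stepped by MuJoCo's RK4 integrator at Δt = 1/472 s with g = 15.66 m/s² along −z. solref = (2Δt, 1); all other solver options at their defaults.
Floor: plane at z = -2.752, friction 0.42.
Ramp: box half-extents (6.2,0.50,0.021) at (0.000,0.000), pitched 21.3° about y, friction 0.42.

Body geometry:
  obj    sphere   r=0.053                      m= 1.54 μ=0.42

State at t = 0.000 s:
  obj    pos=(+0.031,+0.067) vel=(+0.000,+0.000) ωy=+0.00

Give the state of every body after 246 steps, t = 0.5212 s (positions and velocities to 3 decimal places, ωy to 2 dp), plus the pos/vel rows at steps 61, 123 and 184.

State at t = 0.5212 s:
  obj    pos=(+0.545,-0.133) vel=(+1.973,-0.769) ωy=+39.95

Key-timestep trajectory:
   step    t(s)  obj.x    obj.z    obj.vx   obj.vz 
     61  0.1292   +0.063  +0.055  +0.489  -0.191
    123  0.2606   +0.160  +0.017  +0.987  -0.385
    184  0.3898   +0.319  -0.045  +1.476  -0.575


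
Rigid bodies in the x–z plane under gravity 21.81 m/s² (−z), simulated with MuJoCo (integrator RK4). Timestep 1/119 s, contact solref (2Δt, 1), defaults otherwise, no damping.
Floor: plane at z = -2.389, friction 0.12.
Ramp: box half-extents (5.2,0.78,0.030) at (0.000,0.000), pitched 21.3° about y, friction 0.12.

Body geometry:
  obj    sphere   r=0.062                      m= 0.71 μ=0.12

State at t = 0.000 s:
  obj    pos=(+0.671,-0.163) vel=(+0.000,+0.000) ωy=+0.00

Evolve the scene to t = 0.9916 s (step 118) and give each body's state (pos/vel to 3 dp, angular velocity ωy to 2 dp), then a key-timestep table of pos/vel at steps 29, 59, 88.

State at t = 0.9916 s:
  obj    pos=(+3.264,-1.174) vel=(+5.229,-2.039) ωy=+90.46

Key-timestep trajectory:
   step    t(s)  obj.x    obj.z    obj.vx   obj.vz 
     29  0.2437   +0.828  -0.224  +1.286  -0.501
     59  0.4958   +1.320  -0.416  +2.615  -1.020
     88  0.7395   +2.113  -0.725  +3.900  -1.521


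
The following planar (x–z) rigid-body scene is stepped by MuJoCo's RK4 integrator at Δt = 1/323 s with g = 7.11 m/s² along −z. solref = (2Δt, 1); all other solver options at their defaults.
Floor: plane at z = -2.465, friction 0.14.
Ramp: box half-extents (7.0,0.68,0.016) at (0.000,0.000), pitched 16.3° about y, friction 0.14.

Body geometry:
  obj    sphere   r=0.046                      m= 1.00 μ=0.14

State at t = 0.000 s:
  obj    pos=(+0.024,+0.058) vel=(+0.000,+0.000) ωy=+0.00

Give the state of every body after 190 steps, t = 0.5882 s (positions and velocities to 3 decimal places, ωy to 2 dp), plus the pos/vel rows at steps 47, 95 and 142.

State at t = 0.5882 s:
  obj    pos=(+0.261,-0.012) vel=(+0.805,-0.235) ωy=+18.22

Key-timestep trajectory:
   step    t(s)  obj.x    obj.z    obj.vx   obj.vz 
     47  0.1455   +0.038  +0.053  +0.199  -0.058
     95  0.2941   +0.083  +0.040  +0.402  -0.118
    142  0.4396   +0.156  +0.019  +0.602  -0.176


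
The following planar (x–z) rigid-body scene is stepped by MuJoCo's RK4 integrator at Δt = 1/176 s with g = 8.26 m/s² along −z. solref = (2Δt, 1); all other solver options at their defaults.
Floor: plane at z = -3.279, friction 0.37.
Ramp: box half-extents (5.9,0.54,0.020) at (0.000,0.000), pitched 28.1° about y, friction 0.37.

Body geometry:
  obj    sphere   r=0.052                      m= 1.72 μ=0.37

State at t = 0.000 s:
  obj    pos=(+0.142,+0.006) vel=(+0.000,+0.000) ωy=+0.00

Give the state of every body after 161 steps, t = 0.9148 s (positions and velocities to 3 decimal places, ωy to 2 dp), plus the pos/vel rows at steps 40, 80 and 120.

State at t = 0.9148 s:
  obj    pos=(+1.168,-0.542) vel=(+2.243,-1.197) ωy=+48.88

Key-timestep trajectory:
   step    t(s)  obj.x    obj.z    obj.vx   obj.vz 
     40  0.2273   +0.205  -0.028  +0.557  -0.298
     80  0.4545   +0.395  -0.129  +1.114  -0.595
    120  0.6818   +0.712  -0.298  +1.671  -0.892


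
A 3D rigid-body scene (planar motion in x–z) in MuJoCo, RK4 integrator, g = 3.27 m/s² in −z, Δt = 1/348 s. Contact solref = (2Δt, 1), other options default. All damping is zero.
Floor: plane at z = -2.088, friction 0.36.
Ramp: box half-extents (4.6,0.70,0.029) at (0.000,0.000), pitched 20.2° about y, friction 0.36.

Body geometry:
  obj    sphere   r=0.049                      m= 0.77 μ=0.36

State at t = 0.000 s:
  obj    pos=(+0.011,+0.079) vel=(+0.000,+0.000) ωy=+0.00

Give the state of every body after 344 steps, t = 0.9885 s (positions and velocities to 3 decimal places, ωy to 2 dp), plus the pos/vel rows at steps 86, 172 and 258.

State at t = 0.9885 s:
  obj    pos=(+0.381,-0.057) vel=(+0.748,-0.275) ωy=+16.27

Key-timestep trajectory:
   step    t(s)  obj.x    obj.z    obj.vx   obj.vz 
     86  0.2471   +0.034  +0.071  +0.187  -0.069
    172  0.4943   +0.103  +0.045  +0.374  -0.138
    258  0.7414   +0.219  +0.003  +0.561  -0.206


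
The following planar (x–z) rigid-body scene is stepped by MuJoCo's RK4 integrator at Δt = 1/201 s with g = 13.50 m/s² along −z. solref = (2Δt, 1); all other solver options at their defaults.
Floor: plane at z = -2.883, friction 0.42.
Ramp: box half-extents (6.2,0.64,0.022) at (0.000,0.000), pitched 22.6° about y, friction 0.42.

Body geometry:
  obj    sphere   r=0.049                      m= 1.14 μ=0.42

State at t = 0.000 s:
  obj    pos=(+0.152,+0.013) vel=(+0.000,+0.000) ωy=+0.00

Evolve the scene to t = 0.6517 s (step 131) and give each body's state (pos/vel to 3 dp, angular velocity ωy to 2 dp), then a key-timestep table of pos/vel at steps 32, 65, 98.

State at t = 0.6517 s:
  obj    pos=(+0.879,-0.289) vel=(+2.230,-0.928) ωy=+49.28

Key-timestep trajectory:
   step    t(s)  obj.x    obj.z    obj.vx   obj.vz 
     32  0.1592   +0.196  -0.005  +0.545  -0.227
     65  0.3234   +0.331  -0.061  +1.106  -0.461
     98  0.4876   +0.559  -0.156  +1.668  -0.694


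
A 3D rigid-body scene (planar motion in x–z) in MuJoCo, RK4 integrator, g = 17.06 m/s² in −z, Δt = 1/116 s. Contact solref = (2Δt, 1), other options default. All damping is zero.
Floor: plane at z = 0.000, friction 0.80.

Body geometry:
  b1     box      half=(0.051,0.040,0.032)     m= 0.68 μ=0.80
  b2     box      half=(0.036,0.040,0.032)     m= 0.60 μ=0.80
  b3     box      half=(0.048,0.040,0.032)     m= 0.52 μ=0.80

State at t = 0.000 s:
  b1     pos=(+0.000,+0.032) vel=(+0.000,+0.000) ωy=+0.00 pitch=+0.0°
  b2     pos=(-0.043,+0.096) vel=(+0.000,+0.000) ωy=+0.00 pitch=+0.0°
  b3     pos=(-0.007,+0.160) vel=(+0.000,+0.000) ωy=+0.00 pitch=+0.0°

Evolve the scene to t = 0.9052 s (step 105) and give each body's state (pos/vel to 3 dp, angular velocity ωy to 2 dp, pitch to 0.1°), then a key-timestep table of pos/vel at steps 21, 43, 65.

State at t = 0.9052 s:
  b1     pos=(+0.000,+0.032) vel=(+0.000,+0.000) ωy=+0.00 pitch=-0.1°
  b2     pos=(-0.043,+0.096) vel=(+0.000,+0.000) ωy=+0.00 pitch=-0.2°
  b3     pos=(+0.111,+0.032) vel=(+0.000,+0.000) ωy=+0.00 pitch=+180.0°

Key-timestep trajectory:
   step    t(s)  b1.x    b1.z    b1.vx   b1.vz   b2.x    b2.z    b2.vx   b2.vz   b3.x    b3.z    b3.vx   b3.vz 
     21  0.1810   +0.000  +0.032  +0.000  +0.000   -0.043  +0.096  +0.000  +0.000   -0.004  +0.159  +0.054  -0.006
     43  0.3707   +0.000  +0.032  +0.004  -0.005   -0.043  +0.096  +0.007  +0.000   +0.036  +0.108  +0.375  -0.243
     65  0.5603   +0.000  +0.032  +0.000  +0.000   -0.043  +0.096  -0.001  +0.000   +0.101  +0.073  +0.452  -1.063


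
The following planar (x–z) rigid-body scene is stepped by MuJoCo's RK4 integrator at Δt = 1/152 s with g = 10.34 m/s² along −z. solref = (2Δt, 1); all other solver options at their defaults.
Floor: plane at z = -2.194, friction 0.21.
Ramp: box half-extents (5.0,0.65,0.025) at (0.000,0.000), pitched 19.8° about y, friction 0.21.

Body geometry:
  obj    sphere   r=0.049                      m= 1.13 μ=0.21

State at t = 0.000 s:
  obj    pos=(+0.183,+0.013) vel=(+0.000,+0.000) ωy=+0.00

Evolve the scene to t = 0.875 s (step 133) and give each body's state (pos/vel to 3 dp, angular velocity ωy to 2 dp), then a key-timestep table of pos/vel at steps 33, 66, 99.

State at t = 0.875 s:
  obj    pos=(+1.084,-0.312) vel=(+2.060,-0.742) ωy=+44.66

Key-timestep trajectory:
   step    t(s)  obj.x    obj.z    obj.vx   obj.vz 
     33  0.2171   +0.238  -0.007  +0.511  -0.184
     66  0.4342   +0.405  -0.067  +1.022  -0.368
     99  0.6513   +0.682  -0.167  +1.533  -0.552


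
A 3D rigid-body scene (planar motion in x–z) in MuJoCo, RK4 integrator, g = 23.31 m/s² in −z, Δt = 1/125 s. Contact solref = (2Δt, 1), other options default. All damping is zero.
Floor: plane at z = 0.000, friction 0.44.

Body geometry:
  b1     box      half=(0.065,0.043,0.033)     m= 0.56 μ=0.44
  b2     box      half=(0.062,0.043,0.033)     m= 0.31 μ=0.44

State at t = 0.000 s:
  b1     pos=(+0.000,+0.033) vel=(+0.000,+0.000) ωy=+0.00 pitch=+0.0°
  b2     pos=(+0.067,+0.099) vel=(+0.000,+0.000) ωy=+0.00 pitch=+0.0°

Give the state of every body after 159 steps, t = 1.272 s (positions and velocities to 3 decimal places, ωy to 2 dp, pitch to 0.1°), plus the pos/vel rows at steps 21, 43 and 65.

State at t = 1.272 s:
  b1     pos=(+0.000,+0.033) vel=(+0.000,+0.000) ωy=+0.00 pitch=+0.0°
  b2     pos=(+0.228,+0.033) vel=(+0.000,+0.000) ωy=+0.00 pitch=+180.0°

Key-timestep trajectory:
   step    t(s)  b1.x    b1.z    b1.vx   b1.vz   b2.x    b2.z    b2.vx   b2.vz 
     21  0.1680   +0.000  +0.033  +0.000  +0.000   +0.081  +0.095  +0.248  -0.120
     43  0.3440   +0.000  +0.033  +0.000  +0.000   +0.151  +0.070  +0.215  +0.040
     65  0.5200   +0.000  +0.033  +0.000  +0.000   +0.201  +0.057  +0.598  -0.386


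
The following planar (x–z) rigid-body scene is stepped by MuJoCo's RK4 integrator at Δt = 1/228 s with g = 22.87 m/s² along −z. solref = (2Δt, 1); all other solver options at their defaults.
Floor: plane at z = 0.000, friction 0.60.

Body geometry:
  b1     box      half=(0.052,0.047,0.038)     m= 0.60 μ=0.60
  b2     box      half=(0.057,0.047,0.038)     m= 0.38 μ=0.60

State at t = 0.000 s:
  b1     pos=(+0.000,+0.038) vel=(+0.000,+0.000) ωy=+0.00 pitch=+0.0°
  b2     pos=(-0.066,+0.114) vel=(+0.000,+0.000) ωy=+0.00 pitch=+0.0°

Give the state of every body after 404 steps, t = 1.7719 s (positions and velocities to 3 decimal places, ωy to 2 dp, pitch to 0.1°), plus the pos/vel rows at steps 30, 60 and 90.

State at t = 1.7719 s:
  b1     pos=(+0.000,+0.038) vel=(+0.000,+0.000) ωy=+0.00 pitch=+0.0°
  b2     pos=(-0.122,+0.057) vel=(+0.000,+0.000) ωy=+0.00 pitch=-90.0°

Key-timestep trajectory:
   step    t(s)  b1.x    b1.z    b1.vx   b1.vz   b2.x    b2.z    b2.vx   b2.vz 
     30  0.1316   +0.000  +0.038  +0.000  +0.000   -0.097  +0.074  -0.372  -1.149
     60  0.2632   +0.000  +0.038  +0.000  +0.000   -0.144  +0.067  -0.014  +0.002
     90  0.3947   +0.000  +0.038  +0.000  +0.000   -0.117  +0.059  +0.054  +0.093


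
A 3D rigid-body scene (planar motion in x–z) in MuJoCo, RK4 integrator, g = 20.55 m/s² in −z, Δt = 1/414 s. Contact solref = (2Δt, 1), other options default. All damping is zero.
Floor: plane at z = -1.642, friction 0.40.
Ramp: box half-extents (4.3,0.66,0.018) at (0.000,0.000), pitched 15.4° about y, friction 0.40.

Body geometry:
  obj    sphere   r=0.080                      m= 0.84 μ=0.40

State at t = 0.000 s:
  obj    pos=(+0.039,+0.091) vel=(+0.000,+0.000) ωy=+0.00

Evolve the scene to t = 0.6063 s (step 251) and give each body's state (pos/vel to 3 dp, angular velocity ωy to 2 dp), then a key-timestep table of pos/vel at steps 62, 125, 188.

State at t = 0.6063 s:
  obj    pos=(+0.730,-0.099) vel=(+2.278,-0.628) ωy=+29.54

Key-timestep trajectory:
   step    t(s)  obj.x    obj.z    obj.vx   obj.vz 
     62  0.1498   +0.081  +0.079  +0.563  -0.155
    125  0.3019   +0.210  +0.044  +1.135  -0.313
    188  0.4541   +0.427  -0.016  +1.707  -0.470


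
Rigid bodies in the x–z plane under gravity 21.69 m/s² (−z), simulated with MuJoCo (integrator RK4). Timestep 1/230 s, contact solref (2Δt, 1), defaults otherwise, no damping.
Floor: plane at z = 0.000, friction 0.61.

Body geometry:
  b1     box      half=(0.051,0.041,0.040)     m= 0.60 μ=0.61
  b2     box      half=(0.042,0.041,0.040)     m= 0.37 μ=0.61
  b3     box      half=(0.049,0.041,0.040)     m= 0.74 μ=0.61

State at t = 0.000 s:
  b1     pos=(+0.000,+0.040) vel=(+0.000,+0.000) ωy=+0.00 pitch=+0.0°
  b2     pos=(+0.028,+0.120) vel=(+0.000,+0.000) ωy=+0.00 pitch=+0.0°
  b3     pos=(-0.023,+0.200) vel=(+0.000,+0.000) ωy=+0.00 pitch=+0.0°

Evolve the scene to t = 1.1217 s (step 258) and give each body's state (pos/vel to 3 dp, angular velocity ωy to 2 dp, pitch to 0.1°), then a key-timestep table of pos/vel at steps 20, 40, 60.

State at t = 1.1217 s:
  b1     pos=(+0.000,+0.040) vel=(+0.000,+0.000) ωy=+0.00 pitch=+0.0°
  b2     pos=(+0.028,+0.120) vel=(+0.000,+0.000) ωy=+0.00 pitch=+0.0°
  b3     pos=(-0.141,+0.040) vel=(+0.000,+0.000) ωy=+0.00 pitch=+180.0°

Key-timestep trajectory:
   step    t(s)  b1.x    b1.z    b1.vx   b1.vz   b2.x    b2.z    b2.vx   b2.vz   b3.x    b3.z    b3.vx   b3.vz 
     20  0.0870   +0.000  +0.040  +0.001  +0.000   +0.028  +0.120  +0.003  +0.001   -0.034  +0.196  -0.281  -0.152
     40  0.1739   +0.000  +0.040  +0.000  +0.000   +0.028  +0.120  +0.000  +0.000   -0.067  +0.136  -0.410  -1.509
     60  0.2609   +0.000  +0.040  +0.000  +0.000   +0.028  +0.120  +0.000  +0.000   -0.142  +0.043  -0.912  -1.872


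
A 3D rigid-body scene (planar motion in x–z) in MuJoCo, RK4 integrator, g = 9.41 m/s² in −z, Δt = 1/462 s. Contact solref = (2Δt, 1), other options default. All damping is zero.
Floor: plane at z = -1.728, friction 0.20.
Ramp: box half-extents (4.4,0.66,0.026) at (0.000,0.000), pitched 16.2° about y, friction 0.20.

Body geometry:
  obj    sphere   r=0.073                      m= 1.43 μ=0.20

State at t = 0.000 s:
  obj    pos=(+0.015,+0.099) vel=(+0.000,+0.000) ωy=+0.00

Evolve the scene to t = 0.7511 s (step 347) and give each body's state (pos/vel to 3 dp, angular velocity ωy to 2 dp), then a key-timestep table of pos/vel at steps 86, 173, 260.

State at t = 0.7511 s:
  obj    pos=(+0.523,-0.049) vel=(+1.353,-0.393) ωy=+19.29

Key-timestep trajectory:
   step    t(s)  obj.x    obj.z    obj.vx   obj.vz 
     86  0.1861   +0.046  +0.090  +0.335  -0.097
    173  0.3745   +0.141  +0.062  +0.674  -0.196
    260  0.5628   +0.300  +0.016  +1.013  -0.294


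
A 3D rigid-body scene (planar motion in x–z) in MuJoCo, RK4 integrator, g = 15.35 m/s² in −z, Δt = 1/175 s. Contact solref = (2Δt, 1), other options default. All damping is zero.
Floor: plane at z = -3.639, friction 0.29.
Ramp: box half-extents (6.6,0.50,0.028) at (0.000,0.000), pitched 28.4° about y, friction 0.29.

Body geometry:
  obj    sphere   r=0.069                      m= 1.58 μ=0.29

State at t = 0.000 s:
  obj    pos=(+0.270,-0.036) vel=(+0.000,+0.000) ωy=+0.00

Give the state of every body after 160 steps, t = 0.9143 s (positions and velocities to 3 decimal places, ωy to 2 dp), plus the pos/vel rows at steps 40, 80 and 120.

State at t = 0.9143 s:
  obj    pos=(+2.188,-1.073) vel=(+4.194,-2.268) ωy=+69.08

Key-timestep trajectory:
   step    t(s)  obj.x    obj.z    obj.vx   obj.vz 
     40  0.2286   +0.390  -0.101  +1.049  -0.567
     80  0.4571   +0.750  -0.295  +2.097  -1.134
    120  0.6857   +1.349  -0.619  +3.146  -1.701


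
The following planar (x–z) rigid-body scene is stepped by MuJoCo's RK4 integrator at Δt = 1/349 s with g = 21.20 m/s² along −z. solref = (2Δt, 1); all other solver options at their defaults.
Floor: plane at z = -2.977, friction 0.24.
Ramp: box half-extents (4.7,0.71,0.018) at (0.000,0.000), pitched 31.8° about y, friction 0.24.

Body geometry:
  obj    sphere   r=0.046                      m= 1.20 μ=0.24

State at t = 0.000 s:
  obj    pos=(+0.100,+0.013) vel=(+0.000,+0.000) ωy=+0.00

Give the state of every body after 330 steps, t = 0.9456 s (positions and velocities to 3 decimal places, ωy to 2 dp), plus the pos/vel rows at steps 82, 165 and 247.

State at t = 0.9456 s:
  obj    pos=(+3.132,-1.867) vel=(+6.413,-3.976) ωy=+164.00

Key-timestep trajectory:
   step    t(s)  obj.x    obj.z    obj.vx   obj.vz 
     82  0.2350   +0.287  -0.103  +1.594  -0.988
    165  0.4728   +0.858  -0.457  +3.207  -1.988
    247  0.7077   +1.799  -1.040  +4.800  -2.976


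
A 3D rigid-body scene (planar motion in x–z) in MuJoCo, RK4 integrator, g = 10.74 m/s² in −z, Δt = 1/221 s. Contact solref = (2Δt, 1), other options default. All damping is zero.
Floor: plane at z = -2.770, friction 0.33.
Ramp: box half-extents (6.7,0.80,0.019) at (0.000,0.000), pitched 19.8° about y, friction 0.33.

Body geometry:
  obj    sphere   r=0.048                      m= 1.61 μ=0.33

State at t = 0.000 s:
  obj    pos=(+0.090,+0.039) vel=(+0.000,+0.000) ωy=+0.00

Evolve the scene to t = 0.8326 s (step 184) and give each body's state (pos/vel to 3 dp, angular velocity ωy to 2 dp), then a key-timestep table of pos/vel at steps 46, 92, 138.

State at t = 0.8326 s:
  obj    pos=(+0.937,-0.266) vel=(+2.036,-0.733) ωy=+45.07

Key-timestep trajectory:
   step    t(s)  obj.x    obj.z    obj.vx   obj.vz 
     46  0.2081   +0.143  +0.020  +0.509  -0.183
     92  0.4163   +0.302  -0.037  +1.018  -0.366
    138  0.6244   +0.567  -0.133  +1.527  -0.550
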